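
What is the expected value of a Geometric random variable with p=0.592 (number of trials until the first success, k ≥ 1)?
1.6892

We have X ~ Geometric(p=0.592) (number of trials until the first success, k ≥ 1).

For a Geometric distribution with p=0.592 (number of trials until the first success, k ≥ 1):
E[X] = 1.6892

This is the expected (average) value of X.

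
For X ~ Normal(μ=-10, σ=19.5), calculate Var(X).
380.2500

We have X ~ Normal(μ=-10, σ=19.5).

For a Normal distribution with μ=-10, σ=19.5:
Var(X) = 380.2500

The variance measures the spread of the distribution around the mean.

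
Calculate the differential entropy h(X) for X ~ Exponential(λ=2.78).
-0.0225 nats

We have X ~ Exponential(λ=2.78).

The differential entropy measures the uncertainty or information content of the distribution.

For an Exponential distribution with λ=2.78:
h(X) = -0.0225 nats

(In bits, this would be -0.0324 bits.)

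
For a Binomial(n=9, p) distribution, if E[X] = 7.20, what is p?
p = 0.8

For a Binomial(n, p) distribution:
E[X] = n × p

Given n = 9 and E[X] = 7.20:
7.20 = 9 × p
p = 7.20 / 9 = 0.8

Verification: Binomial(9, 0.8) has E[X] = 7.20 ✓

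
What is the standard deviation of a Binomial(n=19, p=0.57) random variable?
2.1580

We have X ~ Binomial(n=19, p=0.57).

For a Binomial distribution with n=19, p=0.57:
σ = √Var(X) = 2.1580

The standard deviation is the square root of the variance.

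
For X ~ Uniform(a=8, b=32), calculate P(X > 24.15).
0.327083

We have X ~ Uniform(a=8, b=32).

P(X > 24.15) = 1 - P(X ≤ 24.15)
                = 1 - F(24.15)
                = 1 - 0.672917
                = 0.327083

So there's approximately a 32.7% chance that X exceeds 24.15.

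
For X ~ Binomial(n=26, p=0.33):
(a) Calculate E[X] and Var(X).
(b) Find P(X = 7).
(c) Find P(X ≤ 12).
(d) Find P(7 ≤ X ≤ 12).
(a) E[X] = 8.5800, Var(X) = 5.7486
(b) P(X = 7) = 0.139031
(c) P(X ≤ 12) = 0.945965
(d) P(7 ≤ X ≤ 12) = 0.751291

We have X ~ Binomial(n=26, p=0.33).

(a) Moments:
E[X] = 8.5800
Var(X) = 5.7486
σ = √Var(X) = 2.3976

(b) Point probability using PMF:
P(X = 7) = 0.139031

(c) Cumulative probability using CDF:
P(X ≤ 12) = F(12) = 0.945965

(d) Range probability:
P(7 ≤ X ≤ 12) = P(X ≤ 12) - P(X ≤ 6)
                   = F(12) - F(6)
                   = 0.945965 - 0.194674
                   = 0.751291

This means approximately 75.1% of outcomes fall in the interval [7, 12].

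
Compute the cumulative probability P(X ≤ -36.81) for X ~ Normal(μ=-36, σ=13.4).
0.475900

We have X ~ Normal(μ=-36, σ=13.4).

The CDF gives us P(X ≤ k).

Using the CDF:
P(X ≤ -36.81) = 0.475900

This means there's approximately a 47.6% chance that X is at most -36.81.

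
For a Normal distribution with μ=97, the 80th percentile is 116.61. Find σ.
σ = 23.3003

For X ~ Normal(μ, σ), the p-th percentile satisfies x = μ + z_p × σ,
where z_p = Φ⁻¹(p) is the standard normal quantile.

Step 1: z_{0.8} = Φ⁻¹(0.8) = 0.8416

Step 2: Solve for σ:
116.61 = 97 + 0.8416 × σ
σ = (116.61 - 97) / 0.8416
σ = 19.61 / 0.8416
σ = 23.3003

Verification: μ + z × σ = 97 + 0.8416 × 23.3003 = 116.61 ✓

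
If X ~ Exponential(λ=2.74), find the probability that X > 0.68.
0.155175

We have X ~ Exponential(λ=2.74).

P(X > 0.68) = 1 - P(X ≤ 0.68)
                = 1 - F(0.68)
                = 1 - 0.844825
                = 0.155175

So there's approximately a 15.5% chance that X exceeds 0.68.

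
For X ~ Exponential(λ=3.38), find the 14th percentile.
0.0446

We have X ~ Exponential(λ=3.38).

We want to find x such that P(X ≤ x) = 0.14.

This is the 14th percentile, which means 14% of values fall below this point.

Using the inverse CDF (quantile function):
x = F⁻¹(0.14) = 0.0446

Verification: P(X ≤ 0.0446) = 0.14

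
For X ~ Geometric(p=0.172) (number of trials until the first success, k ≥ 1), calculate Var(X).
27.9881

We have X ~ Geometric(p=0.172) (number of trials until the first success, k ≥ 1).

For a Geometric distribution with p=0.172 (number of trials until the first success, k ≥ 1):
Var(X) = 27.9881

The variance measures the spread of the distribution around the mean.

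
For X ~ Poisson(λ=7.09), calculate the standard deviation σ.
2.6627

We have X ~ Poisson(λ=7.09).

For a Poisson distribution with λ=7.09:
σ = √Var(X) = 2.6627

The standard deviation is the square root of the variance.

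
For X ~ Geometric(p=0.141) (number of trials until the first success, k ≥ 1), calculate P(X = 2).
0.121119

We have X ~ Geometric(p=0.141) (number of trials until the first success, k ≥ 1).

For a Geometric distribution, the PMF gives us the probability of each outcome.

Using the PMF formula:
P(X = 2) = 0.121119

Rounded to 4 decimal places: 0.1211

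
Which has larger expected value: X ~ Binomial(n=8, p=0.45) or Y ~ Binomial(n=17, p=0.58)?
Y has larger mean (9.8600 > 3.6000)

Compute the expected value for each distribution:

X ~ Binomial(n=8, p=0.45):
E[X] = 3.6000

Y ~ Binomial(n=17, p=0.58):
E[Y] = 9.8600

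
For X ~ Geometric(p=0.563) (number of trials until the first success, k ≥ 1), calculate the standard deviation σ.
1.1742

We have X ~ Geometric(p=0.563) (number of trials until the first success, k ≥ 1).

For a Geometric distribution with p=0.563 (number of trials until the first success, k ≥ 1):
σ = √Var(X) = 1.1742

The standard deviation is the square root of the variance.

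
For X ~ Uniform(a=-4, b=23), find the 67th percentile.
14.0900

We have X ~ Uniform(a=-4, b=23).

We want to find x such that P(X ≤ x) = 0.67.

This is the 67th percentile, which means 67% of values fall below this point.

Using the inverse CDF (quantile function):
x = F⁻¹(0.67) = 14.0900

Verification: P(X ≤ 14.0900) = 0.67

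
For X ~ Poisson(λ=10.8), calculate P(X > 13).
0.200536

We have X ~ Poisson(λ=10.8).

P(X > 13) = 1 - P(X ≤ 13)
                = 1 - F(13)
                = 1 - 0.799464
                = 0.200536

So there's approximately a 20.1% chance that X exceeds 13.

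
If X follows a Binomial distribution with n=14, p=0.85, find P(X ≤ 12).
0.643329

We have X ~ Binomial(n=14, p=0.85).

The CDF gives us P(X ≤ k).

Using the CDF:
P(X ≤ 12) = 0.643329

This means there's approximately a 64.3% chance that X is at most 12.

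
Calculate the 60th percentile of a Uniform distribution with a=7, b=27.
19.0000

We have X ~ Uniform(a=7, b=27).

We want to find x such that P(X ≤ x) = 0.6.

This is the 60th percentile, which means 60% of values fall below this point.

Using the inverse CDF (quantile function):
x = F⁻¹(0.6) = 19.0000

Verification: P(X ≤ 19.0000) = 0.6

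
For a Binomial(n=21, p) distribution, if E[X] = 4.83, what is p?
p = 0.23

For a Binomial(n, p) distribution:
E[X] = n × p

Given n = 21 and E[X] = 4.83:
4.83 = 21 × p
p = 4.83 / 21 = 0.23

Verification: Binomial(21, 0.23) has E[X] = 4.83 ✓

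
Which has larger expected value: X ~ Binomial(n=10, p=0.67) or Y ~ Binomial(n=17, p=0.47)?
Y has larger mean (7.9900 > 6.7000)

Compute the expected value for each distribution:

X ~ Binomial(n=10, p=0.67):
E[X] = 6.7000

Y ~ Binomial(n=17, p=0.47):
E[Y] = 7.9900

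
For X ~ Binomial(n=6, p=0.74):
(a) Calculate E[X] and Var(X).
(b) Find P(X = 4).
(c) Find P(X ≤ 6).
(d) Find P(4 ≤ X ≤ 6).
(a) E[X] = 4.4400, Var(X) = 1.1544
(b) P(X = 4) = 0.304064
(c) P(X ≤ 6) = 1.000000
(d) P(4 ≤ X ≤ 6) = 0.814435

We have X ~ Binomial(n=6, p=0.74).

(a) Moments:
E[X] = 4.4400
Var(X) = 1.1544
σ = √Var(X) = 1.0744

(b) Point probability using PMF:
P(X = 4) = 0.304064

(c) Cumulative probability using CDF:
P(X ≤ 6) = F(6) = 1.000000

(d) Range probability:
P(4 ≤ X ≤ 6) = P(X ≤ 6) - P(X ≤ 3)
                   = F(6) - F(3)
                   = 1.000000 - 0.185565
                   = 0.814435

This means approximately 81.4% of outcomes fall in the interval [4, 6].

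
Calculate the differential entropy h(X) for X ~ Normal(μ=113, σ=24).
4.5970 nats

We have X ~ Normal(μ=113, σ=24).

The differential entropy measures the uncertainty or information content of the distribution.

For a Normal distribution with μ=113, σ=24:
h(X) = 4.5970 nats

(In bits, this would be 6.6321 bits.)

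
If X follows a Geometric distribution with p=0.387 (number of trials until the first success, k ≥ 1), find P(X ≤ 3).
0.769654

We have X ~ Geometric(p=0.387) (number of trials until the first success, k ≥ 1).

The CDF gives us P(X ≤ k).

Using the CDF:
P(X ≤ 3) = 0.769654

This means there's approximately a 77.0% chance that X is at most 3.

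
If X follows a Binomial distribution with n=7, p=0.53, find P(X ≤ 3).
0.434611

We have X ~ Binomial(n=7, p=0.53).

The CDF gives us P(X ≤ k).

Using the CDF:
P(X ≤ 3) = 0.434611

This means there's approximately a 43.5% chance that X is at most 3.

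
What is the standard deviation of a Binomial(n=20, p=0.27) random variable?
1.9854

We have X ~ Binomial(n=20, p=0.27).

For a Binomial distribution with n=20, p=0.27:
σ = √Var(X) = 1.9854

The standard deviation is the square root of the variance.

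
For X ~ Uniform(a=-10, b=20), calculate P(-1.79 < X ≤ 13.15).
0.498000

We have X ~ Uniform(a=-10, b=20).

To find P(-1.79 < X ≤ 13.15), we use:
P(-1.79 < X ≤ 13.15) = P(X ≤ 13.15) - P(X ≤ -1.79)
                 = F(13.15) - F(-1.79)
                 = 0.771667 - 0.273667
                 = 0.498000

So there's approximately a 49.8% chance that X falls in this range.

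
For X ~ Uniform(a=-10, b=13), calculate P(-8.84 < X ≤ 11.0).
0.862609

We have X ~ Uniform(a=-10, b=13).

To find P(-8.84 < X ≤ 11.0), we use:
P(-8.84 < X ≤ 11.0) = P(X ≤ 11.0) - P(X ≤ -8.84)
                 = F(11.0) - F(-8.84)
                 = 0.913043 - 0.050435
                 = 0.862609

So there's approximately a 86.3% chance that X falls in this range.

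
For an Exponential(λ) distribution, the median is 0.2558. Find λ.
λ = 2.7097

For X ~ Exponential(λ), the CDF is F(x) = 1 - e^(-λx).
The median m satisfies F(m) = 0.5:
1 - e^(-λm) = 0.5
e^(-λm) = 0.5
λm = ln(2)
m = ln(2) / λ

Given m = 0.2558:
λ = ln(2) / 0.2558 = 0.693147 / 0.2558 = 2.7097

Verification: ln(2) / 2.7097 = 0.2558 ✓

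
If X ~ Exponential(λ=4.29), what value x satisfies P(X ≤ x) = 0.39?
0.1152

We have X ~ Exponential(λ=4.29).

We want to find x such that P(X ≤ x) = 0.39.

This is the 39th percentile, which means 39% of values fall below this point.

Using the inverse CDF (quantile function):
x = F⁻¹(0.39) = 0.1152

Verification: P(X ≤ 0.1152) = 0.39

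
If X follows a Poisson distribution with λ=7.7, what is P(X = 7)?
0.144191

We have X ~ Poisson(λ=7.7).

For a Poisson distribution, the PMF gives us the probability of each outcome.

Using the PMF formula:
P(X = 7) = 0.144191

Rounded to 4 decimal places: 0.1442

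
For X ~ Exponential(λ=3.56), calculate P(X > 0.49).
0.174750

We have X ~ Exponential(λ=3.56).

P(X > 0.49) = 1 - P(X ≤ 0.49)
                = 1 - F(0.49)
                = 1 - 0.825250
                = 0.174750

So there's approximately a 17.5% chance that X exceeds 0.49.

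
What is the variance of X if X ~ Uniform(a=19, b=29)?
8.3333

We have X ~ Uniform(a=19, b=29).

For a Uniform distribution with a=19, b=29:
Var(X) = 8.3333

The variance measures the spread of the distribution around the mean.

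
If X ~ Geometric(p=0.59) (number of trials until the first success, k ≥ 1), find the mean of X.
1.6949

We have X ~ Geometric(p=0.59) (number of trials until the first success, k ≥ 1).

For a Geometric distribution with p=0.59 (number of trials until the first success, k ≥ 1):
E[X] = 1.6949

This is the expected (average) value of X.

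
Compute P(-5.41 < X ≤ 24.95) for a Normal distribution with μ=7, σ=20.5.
0.536911

We have X ~ Normal(μ=7, σ=20.5).

To find P(-5.41 < X ≤ 24.95), we use:
P(-5.41 < X ≤ 24.95) = P(X ≤ 24.95) - P(X ≤ -5.41)
                 = F(24.95) - F(-5.41)
                 = 0.809379 - 0.272468
                 = 0.536911

So there's approximately a 53.7% chance that X falls in this range.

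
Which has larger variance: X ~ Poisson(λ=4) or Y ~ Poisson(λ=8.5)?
Y has larger variance (8.5000 > 4.0000)

Compute the variance for each distribution:

X ~ Poisson(λ=4):
Var(X) = 4.0000

Y ~ Poisson(λ=8.5):
Var(Y) = 8.5000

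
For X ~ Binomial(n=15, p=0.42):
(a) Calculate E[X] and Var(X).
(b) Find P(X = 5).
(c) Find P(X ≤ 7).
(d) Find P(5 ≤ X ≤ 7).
(a) E[X] = 6.3000, Var(X) = 3.6540
(b) P(X = 5) = 0.169076
(c) P(X ≤ 7) = 0.737023
(d) P(5 ≤ X ≤ 7) = 0.563117

We have X ~ Binomial(n=15, p=0.42).

(a) Moments:
E[X] = 6.3000
Var(X) = 3.6540
σ = √Var(X) = 1.9115

(b) Point probability using PMF:
P(X = 5) = 0.169076

(c) Cumulative probability using CDF:
P(X ≤ 7) = F(7) = 0.737023

(d) Range probability:
P(5 ≤ X ≤ 7) = P(X ≤ 7) - P(X ≤ 4)
                   = F(7) - F(4)
                   = 0.737023 - 0.173906
                   = 0.563117

This means approximately 56.3% of outcomes fall in the interval [5, 7].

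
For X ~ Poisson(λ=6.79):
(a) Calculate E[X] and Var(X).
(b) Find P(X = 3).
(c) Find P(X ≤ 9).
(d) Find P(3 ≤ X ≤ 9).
(a) E[X] = 6.7900, Var(X) = 6.7900
(b) P(X = 3) = 0.058695
(c) P(X ≤ 9) = 0.851137
(d) P(3 ≤ X ≤ 9) = 0.816440

We have X ~ Poisson(λ=6.79).

(a) Moments:
E[X] = 6.7900
Var(X) = 6.7900
σ = √Var(X) = 2.6058

(b) Point probability using PMF:
P(X = 3) = 0.058695

(c) Cumulative probability using CDF:
P(X ≤ 9) = F(9) = 0.851137

(d) Range probability:
P(3 ≤ X ≤ 9) = P(X ≤ 9) - P(X ≤ 2)
                   = F(9) - F(2)
                   = 0.851137 - 0.034696
                   = 0.816440

This means approximately 81.6% of outcomes fall in the interval [3, 9].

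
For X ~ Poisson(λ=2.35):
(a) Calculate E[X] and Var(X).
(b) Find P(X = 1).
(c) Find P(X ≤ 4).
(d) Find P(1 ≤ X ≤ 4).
(a) E[X] = 2.3500, Var(X) = 2.3500
(b) P(X = 1) = 0.224118
(c) P(X ≤ 4) = 0.910297
(d) P(1 ≤ X ≤ 4) = 0.814928

We have X ~ Poisson(λ=2.35).

(a) Moments:
E[X] = 2.3500
Var(X) = 2.3500
σ = √Var(X) = 1.5330

(b) Point probability using PMF:
P(X = 1) = 0.224118

(c) Cumulative probability using CDF:
P(X ≤ 4) = F(4) = 0.910297

(d) Range probability:
P(1 ≤ X ≤ 4) = P(X ≤ 4) - P(X ≤ 0)
                   = F(4) - F(0)
                   = 0.910297 - 0.095369
                   = 0.814928

This means approximately 81.5% of outcomes fall in the interval [1, 4].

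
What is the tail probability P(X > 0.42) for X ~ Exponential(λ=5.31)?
0.107507

We have X ~ Exponential(λ=5.31).

P(X > 0.42) = 1 - P(X ≤ 0.42)
                = 1 - F(0.42)
                = 1 - 0.892493
                = 0.107507

So there's approximately a 10.8% chance that X exceeds 0.42.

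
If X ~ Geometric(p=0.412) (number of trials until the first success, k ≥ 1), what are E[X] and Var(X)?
E[X] = 2.4272, Var(X) = 3.4640

We have X ~ Geometric(p=0.412) (number of trials until the first success, k ≥ 1).

For a Geometric distribution with p=0.412 (number of trials until the first success, k ≥ 1):

Expected value:
E[X] = 2.4272

Variance:
Var(X) = 3.4640

Standard deviation:
σ = √Var(X) = 1.8612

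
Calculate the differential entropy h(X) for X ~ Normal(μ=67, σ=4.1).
2.8299 nats

We have X ~ Normal(μ=67, σ=4.1).

The differential entropy measures the uncertainty or information content of the distribution.

For a Normal distribution with μ=67, σ=4.1:
h(X) = 2.8299 nats

(In bits, this would be 4.0827 bits.)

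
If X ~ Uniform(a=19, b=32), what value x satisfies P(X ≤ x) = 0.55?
26.1500

We have X ~ Uniform(a=19, b=32).

We want to find x such that P(X ≤ x) = 0.55.

This is the 55th percentile, which means 55% of values fall below this point.

Using the inverse CDF (quantile function):
x = F⁻¹(0.55) = 26.1500

Verification: P(X ≤ 26.1500) = 0.55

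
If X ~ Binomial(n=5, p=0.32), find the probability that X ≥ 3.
0.190526

We have X ~ Binomial(n=5, p=0.32).

For discrete distributions, P(X ≥ 3) = 1 - P(X ≤ 2).

P(X ≤ 2) = 0.809474
P(X ≥ 3) = 1 - 0.809474 = 0.190526

So there's approximately a 19.1% chance that X is at least 3.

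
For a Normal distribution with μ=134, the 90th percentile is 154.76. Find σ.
σ = 16.1991

For X ~ Normal(μ, σ), the p-th percentile satisfies x = μ + z_p × σ,
where z_p = Φ⁻¹(p) is the standard normal quantile.

Step 1: z_{0.9} = Φ⁻¹(0.9) = 1.2816

Step 2: Solve for σ:
154.76 = 134 + 1.2816 × σ
σ = (154.76 - 134) / 1.2816
σ = 20.76 / 1.2816
σ = 16.1991

Verification: μ + z × σ = 134 + 1.2816 × 16.1991 = 154.76 ✓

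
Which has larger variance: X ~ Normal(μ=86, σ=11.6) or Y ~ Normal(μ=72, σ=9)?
X has larger variance (134.5600 > 81.0000)

Compute the variance for each distribution:

X ~ Normal(μ=86, σ=11.6):
Var(X) = 134.5600

Y ~ Normal(μ=72, σ=9):
Var(Y) = 81.0000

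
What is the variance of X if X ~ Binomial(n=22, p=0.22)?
3.7752

We have X ~ Binomial(n=22, p=0.22).

For a Binomial distribution with n=22, p=0.22:
Var(X) = 3.7752

The variance measures the spread of the distribution around the mean.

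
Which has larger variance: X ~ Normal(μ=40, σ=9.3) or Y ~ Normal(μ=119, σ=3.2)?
X has larger variance (86.4900 > 10.2400)

Compute the variance for each distribution:

X ~ Normal(μ=40, σ=9.3):
Var(X) = 86.4900

Y ~ Normal(μ=119, σ=3.2):
Var(Y) = 10.2400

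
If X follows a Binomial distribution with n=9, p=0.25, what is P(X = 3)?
0.233597

We have X ~ Binomial(n=9, p=0.25).

For a Binomial distribution, the PMF gives us the probability of each outcome.

Using the PMF formula:
P(X = 3) = 0.233597

Rounded to 4 decimal places: 0.2336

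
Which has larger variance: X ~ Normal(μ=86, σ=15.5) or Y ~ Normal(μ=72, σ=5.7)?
X has larger variance (240.2500 > 32.4900)

Compute the variance for each distribution:

X ~ Normal(μ=86, σ=15.5):
Var(X) = 240.2500

Y ~ Normal(μ=72, σ=5.7):
Var(Y) = 32.4900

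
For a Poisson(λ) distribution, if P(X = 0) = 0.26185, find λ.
λ = 1.3400

For a Poisson(λ) distribution, the PMF at 0 is:
P(X = 0) = λ^0 e^(-λ) / 0! = e^(-λ)

Given P(X = 0) = 0.26185:
e^(-λ) = 0.26185
-λ = ln(0.26185)
λ = -ln(0.26185) = 1.3400

Verification: e^(-1.3400) = 0.26185 ✓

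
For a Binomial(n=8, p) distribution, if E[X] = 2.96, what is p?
p = 0.37

For a Binomial(n, p) distribution:
E[X] = n × p

Given n = 8 and E[X] = 2.96:
2.96 = 8 × p
p = 2.96 / 8 = 0.37

Verification: Binomial(8, 0.37) has E[X] = 2.96 ✓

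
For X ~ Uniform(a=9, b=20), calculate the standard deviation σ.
3.1754

We have X ~ Uniform(a=9, b=20).

For a Uniform distribution with a=9, b=20:
σ = √Var(X) = 3.1754

The standard deviation is the square root of the variance.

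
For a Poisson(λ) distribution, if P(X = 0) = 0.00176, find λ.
λ = 6.3424

For a Poisson(λ) distribution, the PMF at 0 is:
P(X = 0) = λ^0 e^(-λ) / 0! = e^(-λ)

Given P(X = 0) = 0.00176:
e^(-λ) = 0.00176
-λ = ln(0.00176)
λ = -ln(0.00176) = 6.3424

Verification: e^(-6.3424) = 0.00176 ✓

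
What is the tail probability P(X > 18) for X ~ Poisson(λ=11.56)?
0.027364

We have X ~ Poisson(λ=11.56).

P(X > 18) = 1 - P(X ≤ 18)
                = 1 - F(18)
                = 1 - 0.972636
                = 0.027364

So there's approximately a 2.7% chance that X exceeds 18.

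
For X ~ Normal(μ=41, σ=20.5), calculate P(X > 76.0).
0.043882

We have X ~ Normal(μ=41, σ=20.5).

P(X > 76.0) = 1 - P(X ≤ 76.0)
                = 1 - F(76.0)
                = 1 - 0.956118
                = 0.043882

So there's approximately a 4.4% chance that X exceeds 76.0.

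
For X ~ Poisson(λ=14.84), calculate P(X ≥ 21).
0.076459

We have X ~ Poisson(λ=14.84).

For discrete distributions, P(X ≥ 21) = 1 - P(X ≤ 20).

P(X ≤ 20) = 0.923541
P(X ≥ 21) = 1 - 0.923541 = 0.076459

So there's approximately a 7.6% chance that X is at least 21.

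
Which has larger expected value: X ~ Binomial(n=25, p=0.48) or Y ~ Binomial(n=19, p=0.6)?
X has larger mean (12.0000 > 11.4000)

Compute the expected value for each distribution:

X ~ Binomial(n=25, p=0.48):
E[X] = 12.0000

Y ~ Binomial(n=19, p=0.6):
E[Y] = 11.4000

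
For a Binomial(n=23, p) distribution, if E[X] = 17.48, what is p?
p = 0.76

For a Binomial(n, p) distribution:
E[X] = n × p

Given n = 23 and E[X] = 17.48:
17.48 = 23 × p
p = 17.48 / 23 = 0.76

Verification: Binomial(23, 0.76) has E[X] = 17.48 ✓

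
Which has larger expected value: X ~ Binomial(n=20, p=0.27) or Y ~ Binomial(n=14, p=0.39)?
Y has larger mean (5.4600 > 5.4000)

Compute the expected value for each distribution:

X ~ Binomial(n=20, p=0.27):
E[X] = 5.4000

Y ~ Binomial(n=14, p=0.39):
E[Y] = 5.4600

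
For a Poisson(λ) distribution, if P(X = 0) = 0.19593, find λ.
λ = 1.6300

For a Poisson(λ) distribution, the PMF at 0 is:
P(X = 0) = λ^0 e^(-λ) / 0! = e^(-λ)

Given P(X = 0) = 0.19593:
e^(-λ) = 0.19593
-λ = ln(0.19593)
λ = -ln(0.19593) = 1.6300

Verification: e^(-1.6300) = 0.19593 ✓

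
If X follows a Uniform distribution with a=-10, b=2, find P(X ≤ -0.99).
0.750833

We have X ~ Uniform(a=-10, b=2).

The CDF gives us P(X ≤ k).

Using the CDF:
P(X ≤ -0.99) = 0.750833

This means there's approximately a 75.1% chance that X is at most -0.99.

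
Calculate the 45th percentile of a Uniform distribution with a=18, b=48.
31.5000

We have X ~ Uniform(a=18, b=48).

We want to find x such that P(X ≤ x) = 0.45.

This is the 45th percentile, which means 45% of values fall below this point.

Using the inverse CDF (quantile function):
x = F⁻¹(0.45) = 31.5000

Verification: P(X ≤ 31.5000) = 0.45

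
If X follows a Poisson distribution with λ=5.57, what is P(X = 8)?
0.087559

We have X ~ Poisson(λ=5.57).

For a Poisson distribution, the PMF gives us the probability of each outcome.

Using the PMF formula:
P(X = 8) = 0.087559

Rounded to 4 decimal places: 0.0876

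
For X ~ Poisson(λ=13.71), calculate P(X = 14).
0.105667

We have X ~ Poisson(λ=13.71).

For a Poisson distribution, the PMF gives us the probability of each outcome.

Using the PMF formula:
P(X = 14) = 0.105667

Rounded to 4 decimal places: 0.1057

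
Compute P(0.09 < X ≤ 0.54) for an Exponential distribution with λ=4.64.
0.576999

We have X ~ Exponential(λ=4.64).

To find P(0.09 < X ≤ 0.54), we use:
P(0.09 < X ≤ 0.54) = P(X ≤ 0.54) - P(X ≤ 0.09)
                 = F(0.54) - F(0.09)
                 = 0.918373 - 0.341374
                 = 0.576999

So there's approximately a 57.7% chance that X falls in this range.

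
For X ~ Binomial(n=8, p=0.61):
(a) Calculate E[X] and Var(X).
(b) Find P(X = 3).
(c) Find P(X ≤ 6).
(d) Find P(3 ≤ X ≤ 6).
(a) E[X] = 4.8800, Var(X) = 1.9032
(b) P(X = 3) = 0.114683
(c) P(X ≤ 6) = 0.882776
(d) P(3 ≤ X ≤ 6) = 0.838883

We have X ~ Binomial(n=8, p=0.61).

(a) Moments:
E[X] = 4.8800
Var(X) = 1.9032
σ = √Var(X) = 1.3796

(b) Point probability using PMF:
P(X = 3) = 0.114683

(c) Cumulative probability using CDF:
P(X ≤ 6) = F(6) = 0.882776

(d) Range probability:
P(3 ≤ X ≤ 6) = P(X ≤ 6) - P(X ≤ 2)
                   = F(6) - F(2)
                   = 0.882776 - 0.043893
                   = 0.838883

This means approximately 83.9% of outcomes fall in the interval [3, 6].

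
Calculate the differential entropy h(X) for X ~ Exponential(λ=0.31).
2.1712 nats

We have X ~ Exponential(λ=0.31).

The differential entropy measures the uncertainty or information content of the distribution.

For an Exponential distribution with λ=0.31:
h(X) = 2.1712 nats

(In bits, this would be 3.1324 bits.)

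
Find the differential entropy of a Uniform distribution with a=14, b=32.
2.8904 nats

We have X ~ Uniform(a=14, b=32).

The differential entropy measures the uncertainty or information content of the distribution.

For a Uniform distribution with a=14, b=32:
h(X) = 2.8904 nats

(In bits, this would be 4.1699 bits.)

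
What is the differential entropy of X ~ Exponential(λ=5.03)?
-0.6154 nats

We have X ~ Exponential(λ=5.03).

The differential entropy measures the uncertainty or information content of the distribution.

For an Exponential distribution with λ=5.03:
h(X) = -0.6154 nats

(In bits, this would be -0.8879 bits.)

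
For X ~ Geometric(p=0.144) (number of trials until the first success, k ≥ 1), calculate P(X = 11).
0.030416

We have X ~ Geometric(p=0.144) (number of trials until the first success, k ≥ 1).

For a Geometric distribution, the PMF gives us the probability of each outcome.

Using the PMF formula:
P(X = 11) = 0.030416

Rounded to 4 decimal places: 0.0304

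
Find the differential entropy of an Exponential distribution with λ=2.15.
0.2345 nats

We have X ~ Exponential(λ=2.15).

The differential entropy measures the uncertainty or information content of the distribution.

For an Exponential distribution with λ=2.15:
h(X) = 0.2345 nats

(In bits, this would be 0.3384 bits.)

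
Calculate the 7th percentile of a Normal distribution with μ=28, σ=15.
5.8631

We have X ~ Normal(μ=28, σ=15).

We want to find x such that P(X ≤ x) = 0.07.

This is the 7th percentile, which means 7% of values fall below this point.

Using the inverse CDF (quantile function):
x = F⁻¹(0.07) = 5.8631

Verification: P(X ≤ 5.8631) = 0.07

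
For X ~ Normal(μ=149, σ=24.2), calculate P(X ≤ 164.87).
0.744019

We have X ~ Normal(μ=149, σ=24.2).

The CDF gives us P(X ≤ k).

Using the CDF:
P(X ≤ 164.87) = 0.744019

This means there's approximately a 74.4% chance that X is at most 164.87.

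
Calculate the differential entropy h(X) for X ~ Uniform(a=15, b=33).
2.8904 nats

We have X ~ Uniform(a=15, b=33).

The differential entropy measures the uncertainty or information content of the distribution.

For a Uniform distribution with a=15, b=33:
h(X) = 2.8904 nats

(In bits, this would be 4.1699 bits.)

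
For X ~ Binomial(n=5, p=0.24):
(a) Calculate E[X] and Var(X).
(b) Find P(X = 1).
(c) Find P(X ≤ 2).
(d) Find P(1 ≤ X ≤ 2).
(a) E[X] = 1.2000, Var(X) = 0.9120
(b) P(X = 1) = 0.400346
(c) P(X ≤ 2) = 0.906749
(d) P(1 ≤ X ≤ 2) = 0.653196

We have X ~ Binomial(n=5, p=0.24).

(a) Moments:
E[X] = 1.2000
Var(X) = 0.9120
σ = √Var(X) = 0.9550

(b) Point probability using PMF:
P(X = 1) = 0.400346

(c) Cumulative probability using CDF:
P(X ≤ 2) = F(2) = 0.906749

(d) Range probability:
P(1 ≤ X ≤ 2) = P(X ≤ 2) - P(X ≤ 0)
                   = F(2) - F(0)
                   = 0.906749 - 0.253553
                   = 0.653196

This means approximately 65.3% of outcomes fall in the interval [1, 2].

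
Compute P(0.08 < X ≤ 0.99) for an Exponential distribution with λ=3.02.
0.735073

We have X ~ Exponential(λ=3.02).

To find P(0.08 < X ≤ 0.99), we use:
P(0.08 < X ≤ 0.99) = P(X ≤ 0.99) - P(X ≤ 0.08)
                 = F(0.99) - F(0.08)
                 = 0.949703 - 0.214630
                 = 0.735073

So there's approximately a 73.5% chance that X falls in this range.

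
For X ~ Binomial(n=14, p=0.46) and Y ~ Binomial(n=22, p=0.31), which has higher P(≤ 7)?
X has higher probability (P(X ≤ 7) = 0.7160 > P(Y ≤ 7) = 0.6327)

Compute P(≤ 7) for each distribution:

X ~ Binomial(n=14, p=0.46):
P(X ≤ 7) = 0.7160

Y ~ Binomial(n=22, p=0.31):
P(Y ≤ 7) = 0.6327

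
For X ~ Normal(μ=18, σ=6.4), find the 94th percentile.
27.9506

We have X ~ Normal(μ=18, σ=6.4).

We want to find x such that P(X ≤ x) = 0.94.

This is the 94th percentile, which means 94% of values fall below this point.

Using the inverse CDF (quantile function):
x = F⁻¹(0.94) = 27.9506

Verification: P(X ≤ 27.9506) = 0.94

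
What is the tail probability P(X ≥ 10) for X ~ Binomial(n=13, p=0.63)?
0.230209

We have X ~ Binomial(n=13, p=0.63).

For discrete distributions, P(X ≥ 10) = 1 - P(X ≤ 9).

P(X ≤ 9) = 0.769791
P(X ≥ 10) = 1 - 0.769791 = 0.230209

So there's approximately a 23.0% chance that X is at least 10.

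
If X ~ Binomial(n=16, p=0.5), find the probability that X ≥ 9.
0.401810

We have X ~ Binomial(n=16, p=0.5).

For discrete distributions, P(X ≥ 9) = 1 - P(X ≤ 8).

P(X ≤ 8) = 0.598190
P(X ≥ 9) = 1 - 0.598190 = 0.401810

So there's approximately a 40.2% chance that X is at least 9.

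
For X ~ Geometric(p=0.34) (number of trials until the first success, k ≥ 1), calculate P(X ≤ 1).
0.340000

We have X ~ Geometric(p=0.34) (number of trials until the first success, k ≥ 1).

The CDF gives us P(X ≤ k).

Using the CDF:
P(X ≤ 1) = 0.340000

This means there's approximately a 34.0% chance that X is at most 1.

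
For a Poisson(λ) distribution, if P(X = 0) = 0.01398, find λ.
λ = 4.2701

For a Poisson(λ) distribution, the PMF at 0 is:
P(X = 0) = λ^0 e^(-λ) / 0! = e^(-λ)

Given P(X = 0) = 0.01398:
e^(-λ) = 0.01398
-λ = ln(0.01398)
λ = -ln(0.01398) = 4.2701

Verification: e^(-4.2701) = 0.01398 ✓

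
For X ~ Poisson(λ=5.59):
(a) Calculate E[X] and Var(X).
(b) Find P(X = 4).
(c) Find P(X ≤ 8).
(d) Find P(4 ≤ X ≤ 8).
(a) E[X] = 5.5900, Var(X) = 5.5900
(b) P(X = 4) = 0.151960
(c) P(X ≤ 8) = 0.886563
(d) P(4 ≤ X ≤ 8) = 0.694855

We have X ~ Poisson(λ=5.59).

(a) Moments:
E[X] = 5.5900
Var(X) = 5.5900
σ = √Var(X) = 2.3643

(b) Point probability using PMF:
P(X = 4) = 0.151960

(c) Cumulative probability using CDF:
P(X ≤ 8) = F(8) = 0.886563

(d) Range probability:
P(4 ≤ X ≤ 8) = P(X ≤ 8) - P(X ≤ 3)
                   = F(8) - F(3)
                   = 0.886563 - 0.191707
                   = 0.694855

This means approximately 69.5% of outcomes fall in the interval [4, 8].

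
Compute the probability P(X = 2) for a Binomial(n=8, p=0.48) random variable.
0.127544

We have X ~ Binomial(n=8, p=0.48).

For a Binomial distribution, the PMF gives us the probability of each outcome.

Using the PMF formula:
P(X = 2) = 0.127544

Rounded to 4 decimal places: 0.1275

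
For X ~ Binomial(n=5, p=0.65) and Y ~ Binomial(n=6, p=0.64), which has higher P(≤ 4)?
X has higher probability (P(X ≤ 4) = 0.8840 > P(Y ≤ 4) = 0.6994)

Compute P(≤ 4) for each distribution:

X ~ Binomial(n=5, p=0.65):
P(X ≤ 4) = 0.8840

Y ~ Binomial(n=6, p=0.64):
P(Y ≤ 4) = 0.6994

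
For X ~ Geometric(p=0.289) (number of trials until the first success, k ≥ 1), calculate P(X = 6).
0.052510

We have X ~ Geometric(p=0.289) (number of trials until the first success, k ≥ 1).

For a Geometric distribution, the PMF gives us the probability of each outcome.

Using the PMF formula:
P(X = 6) = 0.052510

Rounded to 4 decimal places: 0.0525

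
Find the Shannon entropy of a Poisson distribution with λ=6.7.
2.3563 nats

We have X ~ Poisson(λ=6.7).

The Shannon entropy measures the uncertainty or information content of the distribution.

For a Poisson distribution with λ=6.7:
H(X) = 2.3563 nats

(In bits, this would be 3.3994 bits.)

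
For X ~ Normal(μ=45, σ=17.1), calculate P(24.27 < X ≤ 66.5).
0.782977

We have X ~ Normal(μ=45, σ=17.1).

To find P(24.27 < X ≤ 66.5), we use:
P(24.27 < X ≤ 66.5) = P(X ≤ 66.5) - P(X ≤ 24.27)
                 = F(66.5) - F(24.27)
                 = 0.895679 - 0.112702
                 = 0.782977

So there's approximately a 78.3% chance that X falls in this range.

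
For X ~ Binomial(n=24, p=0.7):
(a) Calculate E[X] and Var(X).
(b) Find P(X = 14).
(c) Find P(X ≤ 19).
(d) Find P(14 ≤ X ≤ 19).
(a) E[X] = 16.8000, Var(X) = 5.0400
(b) P(X = 14) = 0.078545
(c) P(X ≤ 19) = 0.888925
(d) P(14 ≤ X ≤ 19) = 0.814688

We have X ~ Binomial(n=24, p=0.7).

(a) Moments:
E[X] = 16.8000
Var(X) = 5.0400
σ = √Var(X) = 2.2450

(b) Point probability using PMF:
P(X = 14) = 0.078545

(c) Cumulative probability using CDF:
P(X ≤ 19) = F(19) = 0.888925

(d) Range probability:
P(14 ≤ X ≤ 19) = P(X ≤ 19) - P(X ≤ 13)
                   = F(19) - F(13)
                   = 0.888925 - 0.074236
                   = 0.814688

This means approximately 81.5% of outcomes fall in the interval [14, 19].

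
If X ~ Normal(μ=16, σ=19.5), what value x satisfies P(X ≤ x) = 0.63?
22.4711

We have X ~ Normal(μ=16, σ=19.5).

We want to find x such that P(X ≤ x) = 0.63.

This is the 63rd percentile, which means 63% of values fall below this point.

Using the inverse CDF (quantile function):
x = F⁻¹(0.63) = 22.4711

Verification: P(X ≤ 22.4711) = 0.63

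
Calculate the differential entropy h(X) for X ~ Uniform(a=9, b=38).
3.3673 nats

We have X ~ Uniform(a=9, b=38).

The differential entropy measures the uncertainty or information content of the distribution.

For a Uniform distribution with a=9, b=38:
h(X) = 3.3673 nats

(In bits, this would be 4.8580 bits.)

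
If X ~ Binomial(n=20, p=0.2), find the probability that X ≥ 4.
0.588551

We have X ~ Binomial(n=20, p=0.2).

For discrete distributions, P(X ≥ 4) = 1 - P(X ≤ 3).

P(X ≤ 3) = 0.411449
P(X ≥ 4) = 1 - 0.411449 = 0.588551

So there's approximately a 58.9% chance that X is at least 4.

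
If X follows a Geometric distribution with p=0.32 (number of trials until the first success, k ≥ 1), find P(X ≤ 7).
0.932770

We have X ~ Geometric(p=0.32) (number of trials until the first success, k ≥ 1).

The CDF gives us P(X ≤ k).

Using the CDF:
P(X ≤ 7) = 0.932770

This means there's approximately a 93.3% chance that X is at most 7.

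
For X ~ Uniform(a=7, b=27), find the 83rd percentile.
23.6000

We have X ~ Uniform(a=7, b=27).

We want to find x such that P(X ≤ x) = 0.83.

This is the 83rd percentile, which means 83% of values fall below this point.

Using the inverse CDF (quantile function):
x = F⁻¹(0.83) = 23.6000

Verification: P(X ≤ 23.6000) = 0.83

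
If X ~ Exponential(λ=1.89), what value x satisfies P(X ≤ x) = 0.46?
0.3260

We have X ~ Exponential(λ=1.89).

We want to find x such that P(X ≤ x) = 0.46.

This is the 46th percentile, which means 46% of values fall below this point.

Using the inverse CDF (quantile function):
x = F⁻¹(0.46) = 0.3260

Verification: P(X ≤ 0.3260) = 0.46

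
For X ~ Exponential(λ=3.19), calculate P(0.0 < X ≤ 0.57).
0.837699

We have X ~ Exponential(λ=3.19).

To find P(0.0 < X ≤ 0.57), we use:
P(0.0 < X ≤ 0.57) = P(X ≤ 0.57) - P(X ≤ 0.0)
                 = F(0.57) - F(0.0)
                 = 0.837699 - 0.000000
                 = 0.837699

So there's approximately a 83.8% chance that X falls in this range.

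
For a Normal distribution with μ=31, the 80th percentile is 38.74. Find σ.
σ = 9.1965

For X ~ Normal(μ, σ), the p-th percentile satisfies x = μ + z_p × σ,
where z_p = Φ⁻¹(p) is the standard normal quantile.

Step 1: z_{0.8} = Φ⁻¹(0.8) = 0.8416

Step 2: Solve for σ:
38.74 = 31 + 0.8416 × σ
σ = (38.74 - 31) / 0.8416
σ = 7.74 / 0.8416
σ = 9.1965

Verification: μ + z × σ = 31 + 0.8416 × 9.1965 = 38.74 ✓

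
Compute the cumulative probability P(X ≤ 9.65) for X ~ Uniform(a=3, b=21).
0.369444

We have X ~ Uniform(a=3, b=21).

The CDF gives us P(X ≤ k).

Using the CDF:
P(X ≤ 9.65) = 0.369444

This means there's approximately a 36.9% chance that X is at most 9.65.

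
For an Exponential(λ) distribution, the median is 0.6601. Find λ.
λ = 1.0501

For X ~ Exponential(λ), the CDF is F(x) = 1 - e^(-λx).
The median m satisfies F(m) = 0.5:
1 - e^(-λm) = 0.5
e^(-λm) = 0.5
λm = ln(2)
m = ln(2) / λ

Given m = 0.6601:
λ = ln(2) / 0.6601 = 0.693147 / 0.6601 = 1.0501

Verification: ln(2) / 1.0501 = 0.6601 ✓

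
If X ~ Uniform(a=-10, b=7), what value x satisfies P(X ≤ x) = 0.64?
0.8800

We have X ~ Uniform(a=-10, b=7).

We want to find x such that P(X ≤ x) = 0.64.

This is the 64th percentile, which means 64% of values fall below this point.

Using the inverse CDF (quantile function):
x = F⁻¹(0.64) = 0.8800

Verification: P(X ≤ 0.8800) = 0.64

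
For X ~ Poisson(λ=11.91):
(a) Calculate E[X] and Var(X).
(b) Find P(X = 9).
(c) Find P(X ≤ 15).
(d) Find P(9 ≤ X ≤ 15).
(a) E[X] = 11.9100, Var(X) = 11.9100
(b) P(X = 9) = 0.089330
(c) P(X ≤ 15) = 0.850857
(d) P(9 ≤ X ≤ 15) = 0.689843

We have X ~ Poisson(λ=11.91).

(a) Moments:
E[X] = 11.9100
Var(X) = 11.9100
σ = √Var(X) = 3.4511

(b) Point probability using PMF:
P(X = 9) = 0.089330

(c) Cumulative probability using CDF:
P(X ≤ 15) = F(15) = 0.850857

(d) Range probability:
P(9 ≤ X ≤ 15) = P(X ≤ 15) - P(X ≤ 8)
                   = F(15) - F(8)
                   = 0.850857 - 0.161014
                   = 0.689843

This means approximately 69.0% of outcomes fall in the interval [9, 15].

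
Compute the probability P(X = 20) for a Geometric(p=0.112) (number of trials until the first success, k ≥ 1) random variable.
0.011724

We have X ~ Geometric(p=0.112) (number of trials until the first success, k ≥ 1).

For a Geometric distribution, the PMF gives us the probability of each outcome.

Using the PMF formula:
P(X = 20) = 0.011724

Rounded to 4 decimal places: 0.0117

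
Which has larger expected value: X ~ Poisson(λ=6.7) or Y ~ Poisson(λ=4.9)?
X has larger mean (6.7000 > 4.9000)

Compute the expected value for each distribution:

X ~ Poisson(λ=6.7):
E[X] = 6.7000

Y ~ Poisson(λ=4.9):
E[Y] = 4.9000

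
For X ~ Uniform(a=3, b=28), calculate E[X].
15.5000

We have X ~ Uniform(a=3, b=28).

For a Uniform distribution with a=3, b=28:
E[X] = 15.5000

This is the expected (average) value of X.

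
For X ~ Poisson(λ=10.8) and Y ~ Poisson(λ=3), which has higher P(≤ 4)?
Y has higher probability (P(Y ≤ 4) = 0.8153 > P(X ≤ 4) = 0.0173)

Compute P(≤ 4) for each distribution:

X ~ Poisson(λ=10.8):
P(X ≤ 4) = 0.0173

Y ~ Poisson(λ=3):
P(Y ≤ 4) = 0.8153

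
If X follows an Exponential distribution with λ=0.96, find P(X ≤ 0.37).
0.298967

We have X ~ Exponential(λ=0.96).

The CDF gives us P(X ≤ k).

Using the CDF:
P(X ≤ 0.37) = 0.298967

This means there's approximately a 29.9% chance that X is at most 0.37.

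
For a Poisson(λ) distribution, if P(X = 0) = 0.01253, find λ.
λ = 4.3796

For a Poisson(λ) distribution, the PMF at 0 is:
P(X = 0) = λ^0 e^(-λ) / 0! = e^(-λ)

Given P(X = 0) = 0.01253:
e^(-λ) = 0.01253
-λ = ln(0.01253)
λ = -ln(0.01253) = 4.3796

Verification: e^(-4.3796) = 0.01253 ✓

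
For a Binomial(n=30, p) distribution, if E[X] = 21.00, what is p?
p = 0.7

For a Binomial(n, p) distribution:
E[X] = n × p

Given n = 30 and E[X] = 21.00:
21.00 = 30 × p
p = 21.00 / 30 = 0.7

Verification: Binomial(30, 0.7) has E[X] = 21.00 ✓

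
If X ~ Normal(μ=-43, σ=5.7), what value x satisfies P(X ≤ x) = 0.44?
-43.8605

We have X ~ Normal(μ=-43, σ=5.7).

We want to find x such that P(X ≤ x) = 0.44.

This is the 44th percentile, which means 44% of values fall below this point.

Using the inverse CDF (quantile function):
x = F⁻¹(0.44) = -43.8605

Verification: P(X ≤ -43.8605) = 0.44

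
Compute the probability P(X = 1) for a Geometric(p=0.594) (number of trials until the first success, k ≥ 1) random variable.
0.594000

We have X ~ Geometric(p=0.594) (number of trials until the first success, k ≥ 1).

For a Geometric distribution, the PMF gives us the probability of each outcome.

Using the PMF formula:
P(X = 1) = 0.594000

Rounded to 4 decimal places: 0.5940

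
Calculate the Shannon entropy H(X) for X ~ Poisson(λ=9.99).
2.5609 nats

We have X ~ Poisson(λ=9.99).

The Shannon entropy measures the uncertainty or information content of the distribution.

For a Poisson distribution with λ=9.99:
H(X) = 2.5609 nats

(In bits, this would be 3.6946 bits.)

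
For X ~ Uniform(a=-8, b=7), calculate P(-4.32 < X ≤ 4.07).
0.559333

We have X ~ Uniform(a=-8, b=7).

To find P(-4.32 < X ≤ 4.07), we use:
P(-4.32 < X ≤ 4.07) = P(X ≤ 4.07) - P(X ≤ -4.32)
                 = F(4.07) - F(-4.32)
                 = 0.804667 - 0.245333
                 = 0.559333

So there's approximately a 55.9% chance that X falls in this range.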